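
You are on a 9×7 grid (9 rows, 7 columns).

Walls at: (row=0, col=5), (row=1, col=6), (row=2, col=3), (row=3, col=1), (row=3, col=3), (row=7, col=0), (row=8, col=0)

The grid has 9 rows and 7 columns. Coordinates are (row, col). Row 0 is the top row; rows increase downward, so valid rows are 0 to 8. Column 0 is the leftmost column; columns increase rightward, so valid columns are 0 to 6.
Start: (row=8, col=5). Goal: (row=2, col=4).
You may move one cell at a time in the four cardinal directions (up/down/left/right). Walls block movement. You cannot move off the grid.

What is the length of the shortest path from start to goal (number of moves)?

BFS from (row=8, col=5) until reaching (row=2, col=4):
  Distance 0: (row=8, col=5)
  Distance 1: (row=7, col=5), (row=8, col=4), (row=8, col=6)
  Distance 2: (row=6, col=5), (row=7, col=4), (row=7, col=6), (row=8, col=3)
  Distance 3: (row=5, col=5), (row=6, col=4), (row=6, col=6), (row=7, col=3), (row=8, col=2)
  Distance 4: (row=4, col=5), (row=5, col=4), (row=5, col=6), (row=6, col=3), (row=7, col=2), (row=8, col=1)
  Distance 5: (row=3, col=5), (row=4, col=4), (row=4, col=6), (row=5, col=3), (row=6, col=2), (row=7, col=1)
  Distance 6: (row=2, col=5), (row=3, col=4), (row=3, col=6), (row=4, col=3), (row=5, col=2), (row=6, col=1)
  Distance 7: (row=1, col=5), (row=2, col=4), (row=2, col=6), (row=4, col=2), (row=5, col=1), (row=6, col=0)  <- goal reached here
One shortest path (7 moves): (row=8, col=5) -> (row=8, col=4) -> (row=7, col=4) -> (row=6, col=4) -> (row=5, col=4) -> (row=4, col=4) -> (row=3, col=4) -> (row=2, col=4)

Answer: Shortest path length: 7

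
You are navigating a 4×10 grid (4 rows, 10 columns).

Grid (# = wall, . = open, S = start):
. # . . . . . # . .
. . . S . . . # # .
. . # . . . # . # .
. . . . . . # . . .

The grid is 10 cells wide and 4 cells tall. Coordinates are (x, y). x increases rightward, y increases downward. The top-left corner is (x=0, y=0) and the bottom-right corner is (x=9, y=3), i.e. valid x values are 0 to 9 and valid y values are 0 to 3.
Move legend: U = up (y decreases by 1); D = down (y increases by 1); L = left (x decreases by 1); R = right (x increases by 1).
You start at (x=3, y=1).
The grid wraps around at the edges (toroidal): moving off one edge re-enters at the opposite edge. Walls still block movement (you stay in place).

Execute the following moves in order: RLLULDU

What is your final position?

Answer: Final position: (x=2, y=0)

Derivation:
Start: (x=3, y=1)
  R (right): (x=3, y=1) -> (x=4, y=1)
  L (left): (x=4, y=1) -> (x=3, y=1)
  L (left): (x=3, y=1) -> (x=2, y=1)
  U (up): (x=2, y=1) -> (x=2, y=0)
  L (left): blocked, stay at (x=2, y=0)
  D (down): (x=2, y=0) -> (x=2, y=1)
  U (up): (x=2, y=1) -> (x=2, y=0)
Final: (x=2, y=0)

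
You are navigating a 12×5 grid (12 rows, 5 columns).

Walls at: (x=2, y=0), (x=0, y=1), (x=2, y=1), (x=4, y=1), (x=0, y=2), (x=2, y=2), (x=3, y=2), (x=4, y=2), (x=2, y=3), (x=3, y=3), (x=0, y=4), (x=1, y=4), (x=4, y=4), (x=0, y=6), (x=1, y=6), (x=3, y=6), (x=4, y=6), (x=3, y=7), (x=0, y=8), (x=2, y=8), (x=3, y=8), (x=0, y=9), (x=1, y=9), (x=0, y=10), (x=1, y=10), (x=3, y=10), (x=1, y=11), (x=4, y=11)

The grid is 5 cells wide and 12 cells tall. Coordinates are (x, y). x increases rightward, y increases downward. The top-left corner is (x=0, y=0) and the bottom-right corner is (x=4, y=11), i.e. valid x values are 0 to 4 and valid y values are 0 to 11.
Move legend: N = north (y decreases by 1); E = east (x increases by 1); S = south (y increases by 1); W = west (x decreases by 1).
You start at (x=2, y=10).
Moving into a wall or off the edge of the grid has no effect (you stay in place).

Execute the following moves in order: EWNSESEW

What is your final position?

Answer: Final position: (x=2, y=11)

Derivation:
Start: (x=2, y=10)
  E (east): blocked, stay at (x=2, y=10)
  W (west): blocked, stay at (x=2, y=10)
  N (north): (x=2, y=10) -> (x=2, y=9)
  S (south): (x=2, y=9) -> (x=2, y=10)
  E (east): blocked, stay at (x=2, y=10)
  S (south): (x=2, y=10) -> (x=2, y=11)
  E (east): (x=2, y=11) -> (x=3, y=11)
  W (west): (x=3, y=11) -> (x=2, y=11)
Final: (x=2, y=11)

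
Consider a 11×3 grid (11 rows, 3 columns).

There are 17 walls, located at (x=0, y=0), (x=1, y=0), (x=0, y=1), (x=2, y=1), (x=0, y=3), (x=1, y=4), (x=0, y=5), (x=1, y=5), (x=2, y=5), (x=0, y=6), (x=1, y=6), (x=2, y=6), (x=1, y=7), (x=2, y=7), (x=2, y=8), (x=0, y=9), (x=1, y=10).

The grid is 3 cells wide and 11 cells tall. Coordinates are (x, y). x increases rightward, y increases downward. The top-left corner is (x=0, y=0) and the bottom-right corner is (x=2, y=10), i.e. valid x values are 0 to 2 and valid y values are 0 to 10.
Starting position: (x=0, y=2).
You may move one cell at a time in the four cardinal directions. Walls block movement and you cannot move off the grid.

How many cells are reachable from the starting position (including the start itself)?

Answer: Reachable cells: 7

Derivation:
BFS flood-fill from (x=0, y=2):
  Distance 0: (x=0, y=2)
  Distance 1: (x=1, y=2)
  Distance 2: (x=1, y=1), (x=2, y=2), (x=1, y=3)
  Distance 3: (x=2, y=3)
  Distance 4: (x=2, y=4)
Total reachable: 7 (grid has 16 open cells total)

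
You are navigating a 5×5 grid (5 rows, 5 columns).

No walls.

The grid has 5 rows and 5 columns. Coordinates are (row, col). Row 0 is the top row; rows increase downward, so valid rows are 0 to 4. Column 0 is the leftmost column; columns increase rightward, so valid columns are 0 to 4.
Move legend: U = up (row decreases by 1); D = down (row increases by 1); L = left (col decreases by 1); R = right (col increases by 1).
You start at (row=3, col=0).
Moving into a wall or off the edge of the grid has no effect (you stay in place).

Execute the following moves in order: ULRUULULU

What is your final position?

Answer: Final position: (row=0, col=0)

Derivation:
Start: (row=3, col=0)
  U (up): (row=3, col=0) -> (row=2, col=0)
  L (left): blocked, stay at (row=2, col=0)
  R (right): (row=2, col=0) -> (row=2, col=1)
  U (up): (row=2, col=1) -> (row=1, col=1)
  U (up): (row=1, col=1) -> (row=0, col=1)
  L (left): (row=0, col=1) -> (row=0, col=0)
  U (up): blocked, stay at (row=0, col=0)
  L (left): blocked, stay at (row=0, col=0)
  U (up): blocked, stay at (row=0, col=0)
Final: (row=0, col=0)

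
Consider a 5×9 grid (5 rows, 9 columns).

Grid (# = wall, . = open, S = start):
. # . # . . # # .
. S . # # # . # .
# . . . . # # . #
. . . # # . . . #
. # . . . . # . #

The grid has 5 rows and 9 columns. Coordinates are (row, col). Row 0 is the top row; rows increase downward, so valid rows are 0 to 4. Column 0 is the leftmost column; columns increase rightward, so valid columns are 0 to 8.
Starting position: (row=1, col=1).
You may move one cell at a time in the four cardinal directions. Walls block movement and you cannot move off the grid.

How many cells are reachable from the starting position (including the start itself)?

BFS flood-fill from (row=1, col=1):
  Distance 0: (row=1, col=1)
  Distance 1: (row=1, col=0), (row=1, col=2), (row=2, col=1)
  Distance 2: (row=0, col=0), (row=0, col=2), (row=2, col=2), (row=3, col=1)
  Distance 3: (row=2, col=3), (row=3, col=0), (row=3, col=2)
  Distance 4: (row=2, col=4), (row=4, col=0), (row=4, col=2)
  Distance 5: (row=4, col=3)
  Distance 6: (row=4, col=4)
  Distance 7: (row=4, col=5)
  Distance 8: (row=3, col=5)
  Distance 9: (row=3, col=6)
  Distance 10: (row=3, col=7)
  Distance 11: (row=2, col=7), (row=4, col=7)
Total reachable: 22 (grid has 27 open cells total)

Answer: Reachable cells: 22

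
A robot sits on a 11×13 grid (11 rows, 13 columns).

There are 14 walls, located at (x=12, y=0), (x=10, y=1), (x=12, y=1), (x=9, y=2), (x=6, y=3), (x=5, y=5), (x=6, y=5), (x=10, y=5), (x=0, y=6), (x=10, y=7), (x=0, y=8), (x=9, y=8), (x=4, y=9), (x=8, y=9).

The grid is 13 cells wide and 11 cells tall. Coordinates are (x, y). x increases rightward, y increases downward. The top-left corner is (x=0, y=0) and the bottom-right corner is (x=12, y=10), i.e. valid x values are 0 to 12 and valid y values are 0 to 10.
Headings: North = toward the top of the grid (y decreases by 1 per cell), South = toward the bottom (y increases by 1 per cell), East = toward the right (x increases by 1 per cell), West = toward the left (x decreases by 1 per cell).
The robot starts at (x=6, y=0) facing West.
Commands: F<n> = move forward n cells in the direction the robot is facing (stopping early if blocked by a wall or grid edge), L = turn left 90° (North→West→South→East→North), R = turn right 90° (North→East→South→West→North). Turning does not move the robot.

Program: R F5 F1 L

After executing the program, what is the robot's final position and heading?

Answer: Final position: (x=6, y=0), facing West

Derivation:
Start: (x=6, y=0), facing West
  R: turn right, now facing North
  F5: move forward 0/5 (blocked), now at (x=6, y=0)
  F1: move forward 0/1 (blocked), now at (x=6, y=0)
  L: turn left, now facing West
Final: (x=6, y=0), facing West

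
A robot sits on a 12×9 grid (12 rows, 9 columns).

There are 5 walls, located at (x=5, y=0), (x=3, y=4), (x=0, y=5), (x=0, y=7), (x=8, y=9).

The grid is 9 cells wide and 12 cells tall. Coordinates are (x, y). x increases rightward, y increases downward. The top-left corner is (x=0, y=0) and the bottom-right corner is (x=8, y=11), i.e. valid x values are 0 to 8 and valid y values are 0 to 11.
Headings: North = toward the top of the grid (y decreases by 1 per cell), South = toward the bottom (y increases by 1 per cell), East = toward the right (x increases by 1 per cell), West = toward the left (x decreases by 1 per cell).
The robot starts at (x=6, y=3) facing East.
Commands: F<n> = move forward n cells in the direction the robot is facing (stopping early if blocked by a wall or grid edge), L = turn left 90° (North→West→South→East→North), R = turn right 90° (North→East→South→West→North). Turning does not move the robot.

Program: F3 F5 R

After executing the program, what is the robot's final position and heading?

Start: (x=6, y=3), facing East
  F3: move forward 2/3 (blocked), now at (x=8, y=3)
  F5: move forward 0/5 (blocked), now at (x=8, y=3)
  R: turn right, now facing South
Final: (x=8, y=3), facing South

Answer: Final position: (x=8, y=3), facing South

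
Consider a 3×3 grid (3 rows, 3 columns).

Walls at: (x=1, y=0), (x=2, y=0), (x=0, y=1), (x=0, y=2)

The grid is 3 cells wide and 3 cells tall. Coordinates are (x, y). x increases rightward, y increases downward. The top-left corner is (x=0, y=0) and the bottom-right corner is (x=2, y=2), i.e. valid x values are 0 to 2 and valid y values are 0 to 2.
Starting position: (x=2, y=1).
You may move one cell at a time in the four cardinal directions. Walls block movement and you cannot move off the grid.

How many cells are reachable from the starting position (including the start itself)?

BFS flood-fill from (x=2, y=1):
  Distance 0: (x=2, y=1)
  Distance 1: (x=1, y=1), (x=2, y=2)
  Distance 2: (x=1, y=2)
Total reachable: 4 (grid has 5 open cells total)

Answer: Reachable cells: 4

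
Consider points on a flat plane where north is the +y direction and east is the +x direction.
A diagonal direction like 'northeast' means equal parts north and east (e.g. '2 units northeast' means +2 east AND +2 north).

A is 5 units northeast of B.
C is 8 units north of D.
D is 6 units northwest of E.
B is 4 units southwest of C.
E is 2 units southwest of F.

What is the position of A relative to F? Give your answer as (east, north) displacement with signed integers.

Answer: A is at (east=-7, north=13) relative to F.

Derivation:
Place F at the origin (east=0, north=0).
  E is 2 units southwest of F: delta (east=-2, north=-2); E at (east=-2, north=-2).
  D is 6 units northwest of E: delta (east=-6, north=+6); D at (east=-8, north=4).
  C is 8 units north of D: delta (east=+0, north=+8); C at (east=-8, north=12).
  B is 4 units southwest of C: delta (east=-4, north=-4); B at (east=-12, north=8).
  A is 5 units northeast of B: delta (east=+5, north=+5); A at (east=-7, north=13).
Therefore A relative to F: (east=-7, north=13).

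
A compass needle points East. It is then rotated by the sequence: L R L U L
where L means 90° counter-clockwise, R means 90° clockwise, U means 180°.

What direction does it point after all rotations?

Answer: Final heading: East

Derivation:
Start: East
  L (left (90° counter-clockwise)) -> North
  R (right (90° clockwise)) -> East
  L (left (90° counter-clockwise)) -> North
  U (U-turn (180°)) -> South
  L (left (90° counter-clockwise)) -> East
Final: East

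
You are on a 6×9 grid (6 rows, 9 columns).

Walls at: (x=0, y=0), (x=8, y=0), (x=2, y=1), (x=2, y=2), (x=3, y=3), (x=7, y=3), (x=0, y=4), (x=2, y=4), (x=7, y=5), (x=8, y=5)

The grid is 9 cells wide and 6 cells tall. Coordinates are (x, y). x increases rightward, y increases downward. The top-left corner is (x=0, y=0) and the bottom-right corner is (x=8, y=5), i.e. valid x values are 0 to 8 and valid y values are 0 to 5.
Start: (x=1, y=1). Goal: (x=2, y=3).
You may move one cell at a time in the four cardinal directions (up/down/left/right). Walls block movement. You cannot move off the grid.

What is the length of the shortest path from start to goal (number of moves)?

BFS from (x=1, y=1) until reaching (x=2, y=3):
  Distance 0: (x=1, y=1)
  Distance 1: (x=1, y=0), (x=0, y=1), (x=1, y=2)
  Distance 2: (x=2, y=0), (x=0, y=2), (x=1, y=3)
  Distance 3: (x=3, y=0), (x=0, y=3), (x=2, y=3), (x=1, y=4)  <- goal reached here
One shortest path (3 moves): (x=1, y=1) -> (x=1, y=2) -> (x=1, y=3) -> (x=2, y=3)

Answer: Shortest path length: 3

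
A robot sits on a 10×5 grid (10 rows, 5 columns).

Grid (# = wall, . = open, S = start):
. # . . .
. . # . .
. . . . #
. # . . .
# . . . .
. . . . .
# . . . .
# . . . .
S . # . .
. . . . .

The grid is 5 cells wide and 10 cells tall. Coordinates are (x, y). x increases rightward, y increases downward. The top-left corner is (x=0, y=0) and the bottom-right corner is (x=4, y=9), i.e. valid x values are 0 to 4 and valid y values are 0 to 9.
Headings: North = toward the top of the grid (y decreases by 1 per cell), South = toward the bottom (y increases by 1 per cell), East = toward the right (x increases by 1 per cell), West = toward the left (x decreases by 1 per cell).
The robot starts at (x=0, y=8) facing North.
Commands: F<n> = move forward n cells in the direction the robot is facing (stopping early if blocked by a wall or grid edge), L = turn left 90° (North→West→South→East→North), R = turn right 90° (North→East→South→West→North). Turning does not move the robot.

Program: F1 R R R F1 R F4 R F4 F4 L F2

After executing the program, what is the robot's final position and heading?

Answer: Final position: (x=1, y=6), facing North

Derivation:
Start: (x=0, y=8), facing North
  F1: move forward 0/1 (blocked), now at (x=0, y=8)
  R: turn right, now facing East
  R: turn right, now facing South
  R: turn right, now facing West
  F1: move forward 0/1 (blocked), now at (x=0, y=8)
  R: turn right, now facing North
  F4: move forward 0/4 (blocked), now at (x=0, y=8)
  R: turn right, now facing East
  F4: move forward 1/4 (blocked), now at (x=1, y=8)
  F4: move forward 0/4 (blocked), now at (x=1, y=8)
  L: turn left, now facing North
  F2: move forward 2, now at (x=1, y=6)
Final: (x=1, y=6), facing North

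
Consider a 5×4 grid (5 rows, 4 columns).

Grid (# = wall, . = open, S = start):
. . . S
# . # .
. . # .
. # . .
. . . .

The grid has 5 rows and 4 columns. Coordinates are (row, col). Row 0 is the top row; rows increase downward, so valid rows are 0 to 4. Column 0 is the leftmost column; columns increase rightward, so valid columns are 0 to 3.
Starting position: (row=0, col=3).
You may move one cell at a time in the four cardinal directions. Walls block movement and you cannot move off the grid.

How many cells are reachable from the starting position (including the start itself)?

Answer: Reachable cells: 16

Derivation:
BFS flood-fill from (row=0, col=3):
  Distance 0: (row=0, col=3)
  Distance 1: (row=0, col=2), (row=1, col=3)
  Distance 2: (row=0, col=1), (row=2, col=3)
  Distance 3: (row=0, col=0), (row=1, col=1), (row=3, col=3)
  Distance 4: (row=2, col=1), (row=3, col=2), (row=4, col=3)
  Distance 5: (row=2, col=0), (row=4, col=2)
  Distance 6: (row=3, col=0), (row=4, col=1)
  Distance 7: (row=4, col=0)
Total reachable: 16 (grid has 16 open cells total)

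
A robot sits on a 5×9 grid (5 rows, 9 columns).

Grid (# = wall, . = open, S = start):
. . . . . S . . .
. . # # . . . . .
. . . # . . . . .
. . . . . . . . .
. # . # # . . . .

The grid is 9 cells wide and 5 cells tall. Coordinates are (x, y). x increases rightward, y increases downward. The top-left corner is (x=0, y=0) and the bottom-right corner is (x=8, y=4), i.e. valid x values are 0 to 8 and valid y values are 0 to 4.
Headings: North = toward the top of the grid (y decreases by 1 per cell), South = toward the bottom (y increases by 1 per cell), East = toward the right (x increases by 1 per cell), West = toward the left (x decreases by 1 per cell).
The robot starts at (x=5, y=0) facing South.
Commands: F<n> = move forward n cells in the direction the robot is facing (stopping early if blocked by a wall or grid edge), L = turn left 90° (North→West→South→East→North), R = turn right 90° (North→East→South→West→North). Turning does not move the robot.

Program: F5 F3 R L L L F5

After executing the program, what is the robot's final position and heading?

Start: (x=5, y=0), facing South
  F5: move forward 4/5 (blocked), now at (x=5, y=4)
  F3: move forward 0/3 (blocked), now at (x=5, y=4)
  R: turn right, now facing West
  L: turn left, now facing South
  L: turn left, now facing East
  L: turn left, now facing North
  F5: move forward 4/5 (blocked), now at (x=5, y=0)
Final: (x=5, y=0), facing North

Answer: Final position: (x=5, y=0), facing North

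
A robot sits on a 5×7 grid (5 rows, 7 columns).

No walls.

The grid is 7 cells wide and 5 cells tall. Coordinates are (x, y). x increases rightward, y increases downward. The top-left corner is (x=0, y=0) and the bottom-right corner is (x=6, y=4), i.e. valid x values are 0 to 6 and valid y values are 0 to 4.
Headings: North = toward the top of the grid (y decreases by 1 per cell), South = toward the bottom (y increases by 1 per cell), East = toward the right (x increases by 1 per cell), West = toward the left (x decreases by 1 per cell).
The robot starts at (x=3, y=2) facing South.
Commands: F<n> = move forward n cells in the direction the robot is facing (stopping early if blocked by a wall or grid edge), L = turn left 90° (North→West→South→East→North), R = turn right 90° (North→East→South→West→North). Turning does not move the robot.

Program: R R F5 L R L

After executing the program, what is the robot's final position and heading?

Answer: Final position: (x=3, y=0), facing West

Derivation:
Start: (x=3, y=2), facing South
  R: turn right, now facing West
  R: turn right, now facing North
  F5: move forward 2/5 (blocked), now at (x=3, y=0)
  L: turn left, now facing West
  R: turn right, now facing North
  L: turn left, now facing West
Final: (x=3, y=0), facing West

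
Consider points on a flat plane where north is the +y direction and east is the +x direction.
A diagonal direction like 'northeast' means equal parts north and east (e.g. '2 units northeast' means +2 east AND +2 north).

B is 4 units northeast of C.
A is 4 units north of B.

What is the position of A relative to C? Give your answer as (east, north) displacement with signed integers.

Place C at the origin (east=0, north=0).
  B is 4 units northeast of C: delta (east=+4, north=+4); B at (east=4, north=4).
  A is 4 units north of B: delta (east=+0, north=+4); A at (east=4, north=8).
Therefore A relative to C: (east=4, north=8).

Answer: A is at (east=4, north=8) relative to C.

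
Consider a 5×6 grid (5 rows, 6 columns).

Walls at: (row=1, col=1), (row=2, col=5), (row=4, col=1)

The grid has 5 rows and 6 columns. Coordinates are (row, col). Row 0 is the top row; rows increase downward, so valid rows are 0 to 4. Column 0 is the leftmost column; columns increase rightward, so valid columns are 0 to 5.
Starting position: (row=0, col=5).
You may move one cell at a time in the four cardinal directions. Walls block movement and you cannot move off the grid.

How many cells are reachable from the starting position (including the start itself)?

Answer: Reachable cells: 27

Derivation:
BFS flood-fill from (row=0, col=5):
  Distance 0: (row=0, col=5)
  Distance 1: (row=0, col=4), (row=1, col=5)
  Distance 2: (row=0, col=3), (row=1, col=4)
  Distance 3: (row=0, col=2), (row=1, col=3), (row=2, col=4)
  Distance 4: (row=0, col=1), (row=1, col=2), (row=2, col=3), (row=3, col=4)
  Distance 5: (row=0, col=0), (row=2, col=2), (row=3, col=3), (row=3, col=5), (row=4, col=4)
  Distance 6: (row=1, col=0), (row=2, col=1), (row=3, col=2), (row=4, col=3), (row=4, col=5)
  Distance 7: (row=2, col=0), (row=3, col=1), (row=4, col=2)
  Distance 8: (row=3, col=0)
  Distance 9: (row=4, col=0)
Total reachable: 27 (grid has 27 open cells total)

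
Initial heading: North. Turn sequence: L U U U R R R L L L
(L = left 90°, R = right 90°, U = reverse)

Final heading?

Start: North
  L (left (90° counter-clockwise)) -> West
  U (U-turn (180°)) -> East
  U (U-turn (180°)) -> West
  U (U-turn (180°)) -> East
  R (right (90° clockwise)) -> South
  R (right (90° clockwise)) -> West
  R (right (90° clockwise)) -> North
  L (left (90° counter-clockwise)) -> West
  L (left (90° counter-clockwise)) -> South
  L (left (90° counter-clockwise)) -> East
Final: East

Answer: Final heading: East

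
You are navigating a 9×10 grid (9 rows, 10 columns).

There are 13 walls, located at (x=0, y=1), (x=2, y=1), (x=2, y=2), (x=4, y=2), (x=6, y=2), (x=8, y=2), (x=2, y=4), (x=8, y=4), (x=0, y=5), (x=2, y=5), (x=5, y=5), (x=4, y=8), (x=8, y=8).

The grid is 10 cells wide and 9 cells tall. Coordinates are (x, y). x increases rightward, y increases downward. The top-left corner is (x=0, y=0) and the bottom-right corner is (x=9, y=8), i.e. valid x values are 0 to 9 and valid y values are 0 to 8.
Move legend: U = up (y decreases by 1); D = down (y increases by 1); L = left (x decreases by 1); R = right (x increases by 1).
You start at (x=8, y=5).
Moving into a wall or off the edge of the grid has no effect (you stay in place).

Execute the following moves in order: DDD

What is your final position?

Start: (x=8, y=5)
  D (down): (x=8, y=5) -> (x=8, y=6)
  D (down): (x=8, y=6) -> (x=8, y=7)
  D (down): blocked, stay at (x=8, y=7)
Final: (x=8, y=7)

Answer: Final position: (x=8, y=7)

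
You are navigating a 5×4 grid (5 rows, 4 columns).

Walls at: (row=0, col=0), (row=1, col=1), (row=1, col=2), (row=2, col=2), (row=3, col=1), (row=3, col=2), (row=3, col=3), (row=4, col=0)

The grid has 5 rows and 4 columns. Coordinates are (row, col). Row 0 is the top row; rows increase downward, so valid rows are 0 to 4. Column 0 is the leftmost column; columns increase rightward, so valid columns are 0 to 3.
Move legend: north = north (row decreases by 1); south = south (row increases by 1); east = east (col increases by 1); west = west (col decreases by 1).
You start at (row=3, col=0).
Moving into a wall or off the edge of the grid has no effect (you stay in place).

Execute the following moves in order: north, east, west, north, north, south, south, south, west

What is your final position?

Answer: Final position: (row=3, col=0)

Derivation:
Start: (row=3, col=0)
  north (north): (row=3, col=0) -> (row=2, col=0)
  east (east): (row=2, col=0) -> (row=2, col=1)
  west (west): (row=2, col=1) -> (row=2, col=0)
  north (north): (row=2, col=0) -> (row=1, col=0)
  north (north): blocked, stay at (row=1, col=0)
  south (south): (row=1, col=0) -> (row=2, col=0)
  south (south): (row=2, col=0) -> (row=3, col=0)
  south (south): blocked, stay at (row=3, col=0)
  west (west): blocked, stay at (row=3, col=0)
Final: (row=3, col=0)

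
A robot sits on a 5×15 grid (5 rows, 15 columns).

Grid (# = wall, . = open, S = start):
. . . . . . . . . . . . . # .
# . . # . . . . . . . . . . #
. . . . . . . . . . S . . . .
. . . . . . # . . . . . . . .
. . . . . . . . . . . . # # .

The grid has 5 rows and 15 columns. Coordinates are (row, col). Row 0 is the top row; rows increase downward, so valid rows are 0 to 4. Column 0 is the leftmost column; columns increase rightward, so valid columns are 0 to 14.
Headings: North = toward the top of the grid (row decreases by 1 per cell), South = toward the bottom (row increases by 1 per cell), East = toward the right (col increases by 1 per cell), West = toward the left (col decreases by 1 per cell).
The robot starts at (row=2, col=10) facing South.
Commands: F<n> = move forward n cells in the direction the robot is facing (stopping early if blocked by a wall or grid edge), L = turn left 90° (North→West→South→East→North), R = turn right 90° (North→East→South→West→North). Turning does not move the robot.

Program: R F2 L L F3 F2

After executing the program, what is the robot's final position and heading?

Answer: Final position: (row=2, col=13), facing East

Derivation:
Start: (row=2, col=10), facing South
  R: turn right, now facing West
  F2: move forward 2, now at (row=2, col=8)
  L: turn left, now facing South
  L: turn left, now facing East
  F3: move forward 3, now at (row=2, col=11)
  F2: move forward 2, now at (row=2, col=13)
Final: (row=2, col=13), facing East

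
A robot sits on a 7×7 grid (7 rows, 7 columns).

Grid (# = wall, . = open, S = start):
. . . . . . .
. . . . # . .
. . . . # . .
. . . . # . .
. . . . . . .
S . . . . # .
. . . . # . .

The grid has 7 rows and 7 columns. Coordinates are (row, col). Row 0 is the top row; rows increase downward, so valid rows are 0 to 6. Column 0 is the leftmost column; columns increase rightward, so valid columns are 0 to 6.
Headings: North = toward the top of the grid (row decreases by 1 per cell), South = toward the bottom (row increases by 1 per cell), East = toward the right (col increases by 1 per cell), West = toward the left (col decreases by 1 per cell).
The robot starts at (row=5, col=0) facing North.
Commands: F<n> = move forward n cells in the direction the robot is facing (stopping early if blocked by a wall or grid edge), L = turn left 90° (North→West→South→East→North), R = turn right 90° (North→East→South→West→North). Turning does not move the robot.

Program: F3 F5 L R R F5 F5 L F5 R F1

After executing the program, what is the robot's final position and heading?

Answer: Final position: (row=0, col=6), facing East

Derivation:
Start: (row=5, col=0), facing North
  F3: move forward 3, now at (row=2, col=0)
  F5: move forward 2/5 (blocked), now at (row=0, col=0)
  L: turn left, now facing West
  R: turn right, now facing North
  R: turn right, now facing East
  F5: move forward 5, now at (row=0, col=5)
  F5: move forward 1/5 (blocked), now at (row=0, col=6)
  L: turn left, now facing North
  F5: move forward 0/5 (blocked), now at (row=0, col=6)
  R: turn right, now facing East
  F1: move forward 0/1 (blocked), now at (row=0, col=6)
Final: (row=0, col=6), facing East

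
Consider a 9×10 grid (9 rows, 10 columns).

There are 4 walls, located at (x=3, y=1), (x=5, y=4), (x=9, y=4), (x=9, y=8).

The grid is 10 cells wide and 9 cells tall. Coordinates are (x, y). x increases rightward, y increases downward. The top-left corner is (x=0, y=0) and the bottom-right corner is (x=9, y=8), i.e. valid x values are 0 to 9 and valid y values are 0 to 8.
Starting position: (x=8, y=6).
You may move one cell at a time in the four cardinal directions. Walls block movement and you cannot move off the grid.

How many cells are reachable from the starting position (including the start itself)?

BFS flood-fill from (x=8, y=6):
  Distance 0: (x=8, y=6)
  Distance 1: (x=8, y=5), (x=7, y=6), (x=9, y=6), (x=8, y=7)
  Distance 2: (x=8, y=4), (x=7, y=5), (x=9, y=5), (x=6, y=6), (x=7, y=7), (x=9, y=7), (x=8, y=8)
  Distance 3: (x=8, y=3), (x=7, y=4), (x=6, y=5), (x=5, y=6), (x=6, y=7), (x=7, y=8)
  Distance 4: (x=8, y=2), (x=7, y=3), (x=9, y=3), (x=6, y=4), (x=5, y=5), (x=4, y=6), (x=5, y=7), (x=6, y=8)
  Distance 5: (x=8, y=1), (x=7, y=2), (x=9, y=2), (x=6, y=3), (x=4, y=5), (x=3, y=6), (x=4, y=7), (x=5, y=8)
  Distance 6: (x=8, y=0), (x=7, y=1), (x=9, y=1), (x=6, y=2), (x=5, y=3), (x=4, y=4), (x=3, y=5), (x=2, y=6), (x=3, y=7), (x=4, y=8)
  Distance 7: (x=7, y=0), (x=9, y=0), (x=6, y=1), (x=5, y=2), (x=4, y=3), (x=3, y=4), (x=2, y=5), (x=1, y=6), (x=2, y=7), (x=3, y=8)
  Distance 8: (x=6, y=0), (x=5, y=1), (x=4, y=2), (x=3, y=3), (x=2, y=4), (x=1, y=5), (x=0, y=6), (x=1, y=7), (x=2, y=8)
  Distance 9: (x=5, y=0), (x=4, y=1), (x=3, y=2), (x=2, y=3), (x=1, y=4), (x=0, y=5), (x=0, y=7), (x=1, y=8)
  Distance 10: (x=4, y=0), (x=2, y=2), (x=1, y=3), (x=0, y=4), (x=0, y=8)
  Distance 11: (x=3, y=0), (x=2, y=1), (x=1, y=2), (x=0, y=3)
  Distance 12: (x=2, y=0), (x=1, y=1), (x=0, y=2)
  Distance 13: (x=1, y=0), (x=0, y=1)
  Distance 14: (x=0, y=0)
Total reachable: 86 (grid has 86 open cells total)

Answer: Reachable cells: 86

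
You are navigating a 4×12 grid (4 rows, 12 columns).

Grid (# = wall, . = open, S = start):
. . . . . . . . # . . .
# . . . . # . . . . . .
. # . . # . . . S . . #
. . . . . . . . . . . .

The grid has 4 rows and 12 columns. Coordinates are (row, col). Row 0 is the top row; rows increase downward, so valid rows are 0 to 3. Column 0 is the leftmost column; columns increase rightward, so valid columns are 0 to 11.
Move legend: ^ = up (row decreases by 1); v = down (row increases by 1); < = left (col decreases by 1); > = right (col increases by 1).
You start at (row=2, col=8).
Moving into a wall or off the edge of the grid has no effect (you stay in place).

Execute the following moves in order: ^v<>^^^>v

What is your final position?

Start: (row=2, col=8)
  ^ (up): (row=2, col=8) -> (row=1, col=8)
  v (down): (row=1, col=8) -> (row=2, col=8)
  < (left): (row=2, col=8) -> (row=2, col=7)
  > (right): (row=2, col=7) -> (row=2, col=8)
  ^ (up): (row=2, col=8) -> (row=1, col=8)
  ^ (up): blocked, stay at (row=1, col=8)
  ^ (up): blocked, stay at (row=1, col=8)
  > (right): (row=1, col=8) -> (row=1, col=9)
  v (down): (row=1, col=9) -> (row=2, col=9)
Final: (row=2, col=9)

Answer: Final position: (row=2, col=9)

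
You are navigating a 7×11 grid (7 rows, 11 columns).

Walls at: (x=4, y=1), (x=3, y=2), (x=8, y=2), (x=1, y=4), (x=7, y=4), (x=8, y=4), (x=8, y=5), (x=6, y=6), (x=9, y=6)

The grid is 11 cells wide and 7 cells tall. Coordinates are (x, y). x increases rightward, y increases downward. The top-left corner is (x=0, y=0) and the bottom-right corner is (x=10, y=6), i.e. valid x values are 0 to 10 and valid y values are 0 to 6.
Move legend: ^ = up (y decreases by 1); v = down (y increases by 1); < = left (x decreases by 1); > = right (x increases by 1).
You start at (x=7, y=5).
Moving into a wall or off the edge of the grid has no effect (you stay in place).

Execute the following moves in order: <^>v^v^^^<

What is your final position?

Answer: Final position: (x=5, y=2)

Derivation:
Start: (x=7, y=5)
  < (left): (x=7, y=5) -> (x=6, y=5)
  ^ (up): (x=6, y=5) -> (x=6, y=4)
  > (right): blocked, stay at (x=6, y=4)
  v (down): (x=6, y=4) -> (x=6, y=5)
  ^ (up): (x=6, y=5) -> (x=6, y=4)
  v (down): (x=6, y=4) -> (x=6, y=5)
  ^ (up): (x=6, y=5) -> (x=6, y=4)
  ^ (up): (x=6, y=4) -> (x=6, y=3)
  ^ (up): (x=6, y=3) -> (x=6, y=2)
  < (left): (x=6, y=2) -> (x=5, y=2)
Final: (x=5, y=2)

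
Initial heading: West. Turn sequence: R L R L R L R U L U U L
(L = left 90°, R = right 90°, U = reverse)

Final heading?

Answer: Final heading: North

Derivation:
Start: West
  R (right (90° clockwise)) -> North
  L (left (90° counter-clockwise)) -> West
  R (right (90° clockwise)) -> North
  L (left (90° counter-clockwise)) -> West
  R (right (90° clockwise)) -> North
  L (left (90° counter-clockwise)) -> West
  R (right (90° clockwise)) -> North
  U (U-turn (180°)) -> South
  L (left (90° counter-clockwise)) -> East
  U (U-turn (180°)) -> West
  U (U-turn (180°)) -> East
  L (left (90° counter-clockwise)) -> North
Final: North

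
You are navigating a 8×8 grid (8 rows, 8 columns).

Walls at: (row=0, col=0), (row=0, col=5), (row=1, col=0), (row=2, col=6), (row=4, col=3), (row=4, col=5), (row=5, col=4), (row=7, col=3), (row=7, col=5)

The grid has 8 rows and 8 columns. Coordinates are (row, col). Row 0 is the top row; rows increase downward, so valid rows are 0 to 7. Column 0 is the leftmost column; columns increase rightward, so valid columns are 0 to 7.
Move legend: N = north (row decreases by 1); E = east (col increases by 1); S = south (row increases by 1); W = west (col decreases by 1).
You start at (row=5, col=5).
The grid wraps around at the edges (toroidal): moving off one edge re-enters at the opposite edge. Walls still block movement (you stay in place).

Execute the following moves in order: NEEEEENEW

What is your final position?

Answer: Final position: (row=4, col=1)

Derivation:
Start: (row=5, col=5)
  N (north): blocked, stay at (row=5, col=5)
  E (east): (row=5, col=5) -> (row=5, col=6)
  E (east): (row=5, col=6) -> (row=5, col=7)
  E (east): (row=5, col=7) -> (row=5, col=0)
  E (east): (row=5, col=0) -> (row=5, col=1)
  E (east): (row=5, col=1) -> (row=5, col=2)
  N (north): (row=5, col=2) -> (row=4, col=2)
  E (east): blocked, stay at (row=4, col=2)
  W (west): (row=4, col=2) -> (row=4, col=1)
Final: (row=4, col=1)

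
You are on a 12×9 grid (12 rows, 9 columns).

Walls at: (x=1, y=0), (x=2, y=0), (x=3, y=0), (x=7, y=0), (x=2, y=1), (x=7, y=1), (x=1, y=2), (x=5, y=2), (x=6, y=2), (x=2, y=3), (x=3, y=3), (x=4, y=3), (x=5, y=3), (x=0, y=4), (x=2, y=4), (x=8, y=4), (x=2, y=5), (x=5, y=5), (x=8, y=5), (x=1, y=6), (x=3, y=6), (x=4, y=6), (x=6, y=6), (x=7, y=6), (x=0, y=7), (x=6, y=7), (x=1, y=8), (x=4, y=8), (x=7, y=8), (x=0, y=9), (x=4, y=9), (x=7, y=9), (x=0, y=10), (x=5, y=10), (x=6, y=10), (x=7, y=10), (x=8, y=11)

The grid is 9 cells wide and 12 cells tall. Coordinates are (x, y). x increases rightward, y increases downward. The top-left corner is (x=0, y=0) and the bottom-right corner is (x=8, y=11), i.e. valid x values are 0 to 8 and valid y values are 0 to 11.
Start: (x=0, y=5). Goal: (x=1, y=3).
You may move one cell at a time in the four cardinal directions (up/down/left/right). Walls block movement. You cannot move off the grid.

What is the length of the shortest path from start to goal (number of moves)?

Answer: Shortest path length: 3

Derivation:
BFS from (x=0, y=5) until reaching (x=1, y=3):
  Distance 0: (x=0, y=5)
  Distance 1: (x=1, y=5), (x=0, y=6)
  Distance 2: (x=1, y=4)
  Distance 3: (x=1, y=3)  <- goal reached here
One shortest path (3 moves): (x=0, y=5) -> (x=1, y=5) -> (x=1, y=4) -> (x=1, y=3)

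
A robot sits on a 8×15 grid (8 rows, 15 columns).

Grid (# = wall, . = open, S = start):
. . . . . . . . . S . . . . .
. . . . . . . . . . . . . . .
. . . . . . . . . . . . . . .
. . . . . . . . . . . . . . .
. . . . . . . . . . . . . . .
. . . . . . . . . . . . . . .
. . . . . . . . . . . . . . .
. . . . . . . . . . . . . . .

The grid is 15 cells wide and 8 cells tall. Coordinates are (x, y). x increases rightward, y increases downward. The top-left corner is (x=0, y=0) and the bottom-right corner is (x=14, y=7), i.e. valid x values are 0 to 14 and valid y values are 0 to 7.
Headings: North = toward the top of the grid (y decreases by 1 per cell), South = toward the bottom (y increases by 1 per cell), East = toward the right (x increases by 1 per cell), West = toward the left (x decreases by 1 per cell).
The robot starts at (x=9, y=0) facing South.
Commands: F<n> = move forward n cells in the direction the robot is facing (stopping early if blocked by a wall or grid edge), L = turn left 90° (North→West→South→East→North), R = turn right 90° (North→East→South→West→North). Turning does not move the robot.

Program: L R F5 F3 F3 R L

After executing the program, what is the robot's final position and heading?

Answer: Final position: (x=9, y=7), facing South

Derivation:
Start: (x=9, y=0), facing South
  L: turn left, now facing East
  R: turn right, now facing South
  F5: move forward 5, now at (x=9, y=5)
  F3: move forward 2/3 (blocked), now at (x=9, y=7)
  F3: move forward 0/3 (blocked), now at (x=9, y=7)
  R: turn right, now facing West
  L: turn left, now facing South
Final: (x=9, y=7), facing South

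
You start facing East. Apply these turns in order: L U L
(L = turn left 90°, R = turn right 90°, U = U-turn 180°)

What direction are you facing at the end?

Start: East
  L (left (90° counter-clockwise)) -> North
  U (U-turn (180°)) -> South
  L (left (90° counter-clockwise)) -> East
Final: East

Answer: Final heading: East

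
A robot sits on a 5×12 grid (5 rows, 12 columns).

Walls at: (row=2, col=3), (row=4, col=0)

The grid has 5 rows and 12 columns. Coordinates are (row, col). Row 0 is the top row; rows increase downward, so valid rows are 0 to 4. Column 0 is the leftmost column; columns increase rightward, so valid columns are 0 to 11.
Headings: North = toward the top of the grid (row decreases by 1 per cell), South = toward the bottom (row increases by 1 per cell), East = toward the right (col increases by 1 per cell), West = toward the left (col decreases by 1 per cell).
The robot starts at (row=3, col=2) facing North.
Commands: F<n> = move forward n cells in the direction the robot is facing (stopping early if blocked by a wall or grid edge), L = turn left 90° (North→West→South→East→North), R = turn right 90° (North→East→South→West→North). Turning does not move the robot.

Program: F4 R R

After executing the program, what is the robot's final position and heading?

Start: (row=3, col=2), facing North
  F4: move forward 3/4 (blocked), now at (row=0, col=2)
  R: turn right, now facing East
  R: turn right, now facing South
Final: (row=0, col=2), facing South

Answer: Final position: (row=0, col=2), facing South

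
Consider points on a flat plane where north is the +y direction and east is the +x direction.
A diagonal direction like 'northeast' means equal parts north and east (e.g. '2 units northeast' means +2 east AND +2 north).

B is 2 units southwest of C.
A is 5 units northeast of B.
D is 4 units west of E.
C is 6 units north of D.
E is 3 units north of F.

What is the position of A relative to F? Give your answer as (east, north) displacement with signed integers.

Place F at the origin (east=0, north=0).
  E is 3 units north of F: delta (east=+0, north=+3); E at (east=0, north=3).
  D is 4 units west of E: delta (east=-4, north=+0); D at (east=-4, north=3).
  C is 6 units north of D: delta (east=+0, north=+6); C at (east=-4, north=9).
  B is 2 units southwest of C: delta (east=-2, north=-2); B at (east=-6, north=7).
  A is 5 units northeast of B: delta (east=+5, north=+5); A at (east=-1, north=12).
Therefore A relative to F: (east=-1, north=12).

Answer: A is at (east=-1, north=12) relative to F.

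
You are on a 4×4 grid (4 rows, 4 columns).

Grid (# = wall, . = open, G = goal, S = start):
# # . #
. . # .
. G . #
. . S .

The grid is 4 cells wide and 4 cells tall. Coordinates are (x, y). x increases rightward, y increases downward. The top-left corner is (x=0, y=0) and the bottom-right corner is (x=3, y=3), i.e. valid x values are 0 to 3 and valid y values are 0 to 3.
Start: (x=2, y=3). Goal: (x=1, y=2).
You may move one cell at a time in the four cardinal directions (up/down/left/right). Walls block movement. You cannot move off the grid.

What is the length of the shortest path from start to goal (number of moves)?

BFS from (x=2, y=3) until reaching (x=1, y=2):
  Distance 0: (x=2, y=3)
  Distance 1: (x=2, y=2), (x=1, y=3), (x=3, y=3)
  Distance 2: (x=1, y=2), (x=0, y=3)  <- goal reached here
One shortest path (2 moves): (x=2, y=3) -> (x=1, y=3) -> (x=1, y=2)

Answer: Shortest path length: 2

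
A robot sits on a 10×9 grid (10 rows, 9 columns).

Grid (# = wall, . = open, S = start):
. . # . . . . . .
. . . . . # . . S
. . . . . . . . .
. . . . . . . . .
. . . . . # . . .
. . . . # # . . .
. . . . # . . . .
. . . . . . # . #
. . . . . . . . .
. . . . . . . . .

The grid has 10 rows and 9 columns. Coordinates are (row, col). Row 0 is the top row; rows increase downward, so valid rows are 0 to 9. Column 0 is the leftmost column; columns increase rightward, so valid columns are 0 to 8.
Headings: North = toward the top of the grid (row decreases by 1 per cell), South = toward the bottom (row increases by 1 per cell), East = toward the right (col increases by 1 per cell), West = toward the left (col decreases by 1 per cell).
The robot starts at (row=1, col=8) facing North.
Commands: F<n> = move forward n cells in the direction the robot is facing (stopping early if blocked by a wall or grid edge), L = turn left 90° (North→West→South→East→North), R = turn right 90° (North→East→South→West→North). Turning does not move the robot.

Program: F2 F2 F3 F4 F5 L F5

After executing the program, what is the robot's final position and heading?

Answer: Final position: (row=0, col=3), facing West

Derivation:
Start: (row=1, col=8), facing North
  F2: move forward 1/2 (blocked), now at (row=0, col=8)
  F2: move forward 0/2 (blocked), now at (row=0, col=8)
  F3: move forward 0/3 (blocked), now at (row=0, col=8)
  F4: move forward 0/4 (blocked), now at (row=0, col=8)
  F5: move forward 0/5 (blocked), now at (row=0, col=8)
  L: turn left, now facing West
  F5: move forward 5, now at (row=0, col=3)
Final: (row=0, col=3), facing West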